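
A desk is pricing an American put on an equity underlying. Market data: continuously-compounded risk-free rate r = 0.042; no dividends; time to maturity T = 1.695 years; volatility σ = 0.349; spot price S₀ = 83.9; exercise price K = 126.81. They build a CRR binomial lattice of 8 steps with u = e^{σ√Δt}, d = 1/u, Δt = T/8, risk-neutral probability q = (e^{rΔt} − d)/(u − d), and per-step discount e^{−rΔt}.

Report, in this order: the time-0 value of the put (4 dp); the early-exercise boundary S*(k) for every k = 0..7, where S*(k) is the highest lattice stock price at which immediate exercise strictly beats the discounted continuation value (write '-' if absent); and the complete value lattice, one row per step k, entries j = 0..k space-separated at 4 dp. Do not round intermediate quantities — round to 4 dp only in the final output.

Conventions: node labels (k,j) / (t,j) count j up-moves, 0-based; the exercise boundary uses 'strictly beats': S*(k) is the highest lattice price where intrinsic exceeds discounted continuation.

price = 43.9638
boundary = - 71.4488 60.8454 71.4488 83.9000 71.4488 83.9000 98.5210
tree:
43.9638
55.3612 32.7938
65.9646 43.3477 22.3054
74.9943 55.3612 31.5191 13.0329
82.6840 65.9646 42.9100 20.1280 5.8166
89.2325 74.9943 55.3612 30.0535 10.0677 1.4564
94.8092 82.6840 65.9646 42.9100 17.0954 2.8678 0.0000
99.5583 89.2325 74.9943 55.3612 28.2890 5.6471 0.0000 0.0000
103.6026 94.8092 82.6840 65.9646 42.9100 11.1200 0.0000 0.0000 0.0000

Δt=0.21188  u=1.17427  d=0.85159  q=0.48763  discount=0.99114
step 8 (expiry): payoffs max(K−S,0) = 103.6026 94.8092 82.6840 65.9646 42.9100 11.1200 0.0000 0.0000 0.0000
step 7: (k=7,j=0): S=27.2517, K−S=99.5583, hold=98.4349 ⇒ V=99.5583 exercise | (k=7,j=1): S=37.5775, K−S=89.2325, hold=88.1091 ⇒ V=89.2325 exercise | (k=7,j=2): S=51.8157, K−S=74.9943, hold=73.8709 ⇒ V=74.9943 exercise | (k=7,j=3): S=71.4488, K−S=55.3612, hold=54.2377 ⇒ V=55.3612 exercise | (k=7,j=4): S=98.5210, K−S=28.2890, hold=27.1655 ⇒ V=28.2890 exercise | (k=7,j=5): S=135.8510, K−S=0.0000, hold=5.6471 ⇒ V=5.6471 continue | (k=7,j=6): S=187.3254, K−S=0.0000, hold=0.0000 ⇒ V=0.0000 continue | (k=7,j=7): S=258.3036, K−S=0.0000, hold=0.0000 ⇒ V=0.0000 continue  boundary S*=98.5210
step 6: (k=6,j=0): S=32.0008, K−S=94.8092, hold=93.6858 ⇒ V=94.8092 exercise | (k=6,j=1): S=44.1260, K−S=82.6840, hold=81.5606 ⇒ V=82.6840 exercise | (k=6,j=2): S=60.8454, K−S=65.9646, hold=64.8411 ⇒ V=65.9646 exercise | (k=6,j=3): S=83.9000, K−S=42.9100, hold=41.7866 ⇒ V=42.9100 exercise | (k=6,j=4): S=115.6900, K−S=11.1200, hold=17.0954 ⇒ V=17.0954 continue | (k=6,j=5): S=159.5253, K−S=0.0000, hold=2.8678 ⇒ V=2.8678 continue | (k=6,j=6): S=219.9700, K−S=0.0000, hold=0.0000 ⇒ V=0.0000 continue  boundary S*=83.9000
step 5: (k=5,j=0): S=37.5775, K−S=89.2325, hold=88.1091 ⇒ V=89.2325 exercise | (k=5,j=1): S=51.8157, K−S=74.9943, hold=73.8709 ⇒ V=74.9943 exercise | (k=5,j=2): S=71.4488, K−S=55.3612, hold=54.2377 ⇒ V=55.3612 exercise | (k=5,j=3): S=98.5210, K−S=28.2890, hold=30.0535 ⇒ V=30.0535 continue | (k=5,j=4): S=135.8510, K−S=0.0000, hold=10.0677 ⇒ V=10.0677 continue | (k=5,j=5): S=187.3254, K−S=0.0000, hold=1.4564 ⇒ V=1.4564 continue  boundary S*=71.4488
step 4: (k=4,j=0): S=44.1260, K−S=82.6840, hold=81.5606 ⇒ V=82.6840 exercise | (k=4,j=1): S=60.8454, K−S=65.9646, hold=64.8411 ⇒ V=65.9646 exercise | (k=4,j=2): S=83.9000, K−S=42.9100, hold=42.6394 ⇒ V=42.9100 exercise | (k=4,j=3): S=115.6900, K−S=11.1200, hold=20.1280 ⇒ V=20.1280 continue | (k=4,j=4): S=159.5253, K−S=0.0000, hold=5.8166 ⇒ V=5.8166 continue  boundary S*=83.9000
step 3: (k=3,j=0): S=51.8157, K−S=74.9943, hold=73.8709 ⇒ V=74.9943 exercise | (k=3,j=1): S=71.4488, K−S=55.3612, hold=54.2377 ⇒ V=55.3612 exercise | (k=3,j=2): S=98.5210, K−S=28.2890, hold=31.5191 ⇒ V=31.5191 continue | (k=3,j=3): S=135.8510, K−S=0.0000, hold=13.0329 ⇒ V=13.0329 continue  boundary S*=71.4488
step 2: (k=2,j=0): S=60.8454, K−S=65.9646, hold=64.8411 ⇒ V=65.9646 exercise | (k=2,j=1): S=83.9000, K−S=42.9100, hold=43.3477 ⇒ V=43.3477 continue | (k=2,j=2): S=115.6900, K−S=11.1200, hold=22.3054 ⇒ V=22.3054 continue  boundary S*=60.8454
step 1: (k=1,j=0): S=71.4488, K−S=55.3612, hold=54.4493 ⇒ V=55.3612 exercise | (k=1,j=1): S=98.5210, K−S=28.2890, hold=32.7938 ⇒ V=32.7938 continue  boundary S*=71.4488
step 0: (k=0,j=0): S=83.9000, K−S=42.9100, hold=43.9638 ⇒ V=43.9638 continue  boundary S*=-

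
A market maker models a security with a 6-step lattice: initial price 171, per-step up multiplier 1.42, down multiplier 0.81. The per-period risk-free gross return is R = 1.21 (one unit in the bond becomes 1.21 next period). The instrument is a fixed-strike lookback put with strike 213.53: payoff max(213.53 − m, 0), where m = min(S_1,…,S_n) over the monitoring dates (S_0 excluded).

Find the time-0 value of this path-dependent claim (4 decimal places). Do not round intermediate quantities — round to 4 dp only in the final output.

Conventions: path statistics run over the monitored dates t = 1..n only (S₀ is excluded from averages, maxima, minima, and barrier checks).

price = 12.7130

Risk-neutral up-probability p* = (R−d)/(u−d) = (1.21−0.81)/(1.42−0.81) = 0.6557; the claim prices as the p*-weighted sum of path payoffs discounted by R^6.
Enumerate all 2^6 = 64 price paths (U = up ×1.42, D = down ×0.81); each path with k up-moves has probability p*^k·(1−p*)^(6−k).
DDDDDD: m=48.2955, payoff=165.2345, prob=0.001665
UDDDDD: m=84.6661, payoff=128.8639, prob=0.003171
DUDDDD: m=84.6661, payoff=128.8639, prob=0.003171
UUDDDD: m=148.4270, payoff=65.1030, prob=0.006040
DDUDDD: m=84.6661, payoff=128.8639, prob=0.003171
UDUDDD: m=148.4270, payoff=65.1030, prob=0.006040
DUUDDD: m=138.5100, payoff=75.0200, prob=0.006040
UUUDDD: m=242.8200, payoff=0.0000, prob=0.011504
DDDUDD: m=84.6661, payoff=128.8639, prob=0.003171
UDDUDD: m=148.4270, payoff=65.1030, prob=0.006040
DUDUDD: m=138.5100, payoff=75.0200, prob=0.006040
UUDUDD: m=242.8200, payoff=0.0000, prob=0.011504
DDUUDD: m=112.1931, payoff=101.3369, prob=0.006040
UDUUDD: m=196.6842, payoff=16.8458, prob=0.011504
DUUUDD: m=138.5100, payoff=75.0200, prob=0.011504
UUUUDD: m=242.8200, payoff=0.0000, prob=0.021913
DDDDUD: m=73.6099, payoff=139.9201, prob=0.003171
UDDDUD: m=129.0445, payoff=84.4855, prob=0.006040
DUDDUD: m=129.0445, payoff=84.4855, prob=0.006040
UUDDUD: m=226.2262, payoff=0.0000, prob=0.011504
DDUDUD: m=112.1931, payoff=101.3369, prob=0.006040
UDUDUD: m=196.6842, payoff=16.8458, prob=0.011504
DUUDUD: m=138.5100, payoff=75.0200, prob=0.011504
UUUDUD: m=242.8200, payoff=0.0000, prob=0.021913
DDDUUD: m=90.8764, payoff=122.6536, prob=0.006040
UDDUUD: m=159.3142, payoff=54.2158, prob=0.011504
DUDUUD: m=138.5100, payoff=75.0200, prob=0.011504
UUDUUD: m=242.8200, payoff=0.0000, prob=0.021913
DDUUUD: m=112.1931, payoff=101.3369, prob=0.011504
UDUUUD: m=196.6842, payoff=16.8458, prob=0.021913
DUUUUD: m=138.5100, payoff=75.0200, prob=0.021913
UUUUUD: m=242.8200, payoff=0.0000, prob=0.041739
DDDDDU: m=59.6240, payoff=153.9060, prob=0.003171
UDDDDU: m=104.5260, payoff=109.0040, prob=0.006040
DUDDDU: m=104.5260, payoff=109.0040, prob=0.006040
UUDDDU: m=183.2432, payoff=30.2868, prob=0.011504
DDUDDU: m=104.5260, payoff=109.0040, prob=0.006040
UDUDDU: m=183.2432, payoff=30.2868, prob=0.011504
DUUDDU: m=138.5100, payoff=75.0200, prob=0.011504
UUUDDU: m=242.8200, payoff=0.0000, prob=0.021913
DDDUDU: m=90.8764, payoff=122.6536, prob=0.006040
UDDUDU: m=159.3142, payoff=54.2158, prob=0.011504
DUDUDU: m=138.5100, payoff=75.0200, prob=0.011504
UUDUDU: m=242.8200, payoff=0.0000, prob=0.021913
DDUUDU: m=112.1931, payoff=101.3369, prob=0.011504
UDUUDU: m=196.6842, payoff=16.8458, prob=0.021913
DUUUDU: m=138.5100, payoff=75.0200, prob=0.021913
UUUUDU: m=242.8200, payoff=0.0000, prob=0.041739
DDDDUU: m=73.6099, payoff=139.9201, prob=0.006040
UDDDUU: m=129.0445, payoff=84.4855, prob=0.011504
DUDDUU: m=129.0445, payoff=84.4855, prob=0.011504
UUDDUU: m=226.2262, payoff=0.0000, prob=0.021913
DDUDUU: m=112.1931, payoff=101.3369, prob=0.011504
UDUDUU: m=196.6842, payoff=16.8458, prob=0.021913
DUUDUU: m=138.5100, payoff=75.0200, prob=0.021913
UUUDUU: m=242.8200, payoff=0.0000, prob=0.041739
DDDUUU: m=90.8764, payoff=122.6536, prob=0.011504
UDDUUU: m=159.3142, payoff=54.2158, prob=0.021913
DUDUUU: m=138.5100, payoff=75.0200, prob=0.021913
UUDUUU: m=242.8200, payoff=0.0000, prob=0.041739
DDUUUU: m=112.1931, payoff=101.3369, prob=0.021913
UDUUUU: m=196.6842, payoff=16.8458, prob=0.041739
DUUUUU: m=138.5100, payoff=75.0200, prob=0.041739
UUUUUU: m=242.8200, payoff=0.0000, prob=0.079503
Price = Σ prob·payoff / R^6 = 39.898872 / 3.138428 = 12.7130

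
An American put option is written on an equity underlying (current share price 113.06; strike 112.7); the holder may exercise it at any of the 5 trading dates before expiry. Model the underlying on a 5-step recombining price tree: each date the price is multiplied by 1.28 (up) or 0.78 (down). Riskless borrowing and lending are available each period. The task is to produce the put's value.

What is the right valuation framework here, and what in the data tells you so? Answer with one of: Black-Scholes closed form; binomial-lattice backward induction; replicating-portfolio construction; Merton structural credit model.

framework: binomial-lattice backward induction

Key observation: early exercise of the strike-112.7 put must be checked at each of the 5 dates (spot 113.06), which forces a node-by-node comparison of intrinsic and continuation value backward from expiry.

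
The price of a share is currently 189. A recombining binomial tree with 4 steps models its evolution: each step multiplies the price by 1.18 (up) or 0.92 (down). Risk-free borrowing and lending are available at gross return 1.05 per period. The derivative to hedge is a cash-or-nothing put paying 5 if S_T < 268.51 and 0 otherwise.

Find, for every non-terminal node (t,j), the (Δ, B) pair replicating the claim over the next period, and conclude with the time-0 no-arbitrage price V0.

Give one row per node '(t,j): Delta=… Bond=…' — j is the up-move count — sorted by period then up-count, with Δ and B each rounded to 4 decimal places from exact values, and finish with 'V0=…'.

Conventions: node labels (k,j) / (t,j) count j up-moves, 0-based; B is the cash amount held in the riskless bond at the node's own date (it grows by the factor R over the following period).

Risk-neutral probability p* = (R−d)/(u−d) = (1.05−0.92)/(1.18−0.92) = 0.5000.
Terminal payoffs: V(4,0)=5.0000, V(4,1)=5.0000, V(4,2)=5.0000, V(4,3)=0.0000, V(4,4)=0.0000
  t=3,j=0: stock 147.1720 → up 173.6630 (V=5.0000), down 135.3983 (V=5.0000). Price 4.7619; hedge Δ=0.0000, bond B=4.7619.
  t=3,j=1: stock 188.7641 → up 222.7417 (V=5.0000), down 173.6630 (V=5.0000). Price 4.7619; hedge Δ=0.0000, bond B=4.7619.
  t=3,j=2: stock 242.1105 → up 285.6904 (V=0.0000), down 222.7417 (V=5.0000). Price 2.3810; hedge Δ=-0.0794, bond B=21.6117.
  t=3,j=3: stock 310.5330 → up 366.4290 (V=0.0000), down 285.6904 (V=0.0000). Price 0.0000; hedge Δ=0.0000, bond B=0.0000.
  t=2,j=0: stock 159.9696 → up 188.7641 (V=4.7619), down 147.1720 (V=4.7619). Price 4.5351; hedge Δ=0.0000, bond B=4.5351.
  t=2,j=1: stock 205.1784 → up 242.1105 (V=2.3810), down 188.7641 (V=4.7619). Price 3.4014; hedge Δ=-0.0446, bond B=12.5589.
  t=2,j=2: stock 263.1636 → up 310.5330 (V=0.0000), down 242.1105 (V=2.3810). Price 1.1338; hedge Δ=-0.0348, bond B=10.2913.
  t=1,j=0: stock 173.8800 → up 205.1784 (V=3.4014), down 159.9696 (V=4.5351). Price 3.7793; hedge Δ=-0.0251, bond B=8.1400.
  t=1,j=1: stock 223.0200 → up 263.1636 (V=1.1338), down 205.1784 (V=3.4014). Price 2.1596; hedge Δ=-0.0391, bond B=10.8810.
  t=0,j=0: stock 189.0000 → up 223.0200 (V=2.1596), down 173.8800 (V=3.7793). Price 2.8280; hedge Δ=-0.0330, bond B=9.0576.
Check: Δ(0,0)·S0 + B(0,0) = 2.8280 = V0.

(0,0): Delta=-0.0330 Bond=9.0576
(1,0): Delta=-0.0251 Bond=8.1400
(1,1): Delta=-0.0391 Bond=10.8810
(2,0): Delta=0.0000 Bond=4.5351
(2,1): Delta=-0.0446 Bond=12.5589
(2,2): Delta=-0.0348 Bond=10.2913
(3,0): Delta=0.0000 Bond=4.7619
(3,1): Delta=0.0000 Bond=4.7619
(3,2): Delta=-0.0794 Bond=21.6117
(3,3): Delta=0.0000 Bond=0.0000
V0=2.8280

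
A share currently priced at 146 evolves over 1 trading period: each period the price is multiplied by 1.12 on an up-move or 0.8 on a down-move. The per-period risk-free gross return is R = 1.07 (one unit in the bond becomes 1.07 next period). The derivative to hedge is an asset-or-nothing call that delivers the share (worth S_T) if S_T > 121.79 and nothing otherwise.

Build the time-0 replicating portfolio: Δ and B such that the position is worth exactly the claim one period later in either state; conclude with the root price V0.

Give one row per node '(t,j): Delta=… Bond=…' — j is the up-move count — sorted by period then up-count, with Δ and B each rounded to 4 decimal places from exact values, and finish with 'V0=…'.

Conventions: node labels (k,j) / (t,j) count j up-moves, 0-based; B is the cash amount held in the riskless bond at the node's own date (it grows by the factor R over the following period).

No-arbitrage ⇒ martingale measure with p* = (R−d)/(u−d) = 0.8437.
At maturity the claim pays: V(1,0)=0.0000, V(1,1)=163.5200
Node (0,0) S=146.0000: V=(p*·163.5200+(1−p*)·0.0000)/1.07=128.9439; Δ=(163.5200−0.0000)/(163.5200−116.8000)=3.5000; B=V−Δ·S=-382.0561
Verification: the root portfolio costs Δ(0,0)·S0 + B(0,0) = 128.9439, matching V0.

(0,0): Delta=3.5000 Bond=-382.0561
V0=128.9439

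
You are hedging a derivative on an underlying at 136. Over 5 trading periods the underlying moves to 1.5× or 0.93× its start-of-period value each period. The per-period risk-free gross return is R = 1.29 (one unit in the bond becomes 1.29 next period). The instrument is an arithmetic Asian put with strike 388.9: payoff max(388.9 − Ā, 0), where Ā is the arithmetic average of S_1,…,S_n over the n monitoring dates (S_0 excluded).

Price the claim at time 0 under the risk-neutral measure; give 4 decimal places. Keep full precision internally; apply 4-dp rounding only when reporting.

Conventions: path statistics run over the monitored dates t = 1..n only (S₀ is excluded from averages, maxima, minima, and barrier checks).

No-arbitrage gives p* = (R−d)/(u−d) = 0.6316: enumerate every path, weight its payoff by its p*-probability, and discount by R^5.
Enumerate all 2^5 = 32 price paths (U = up ×1.5, D = down ×0.93); each path with k up-moves has probability p*^k·(1−p*)^(5−k).
DDDDD: Ā=109.9695, payoff=278.9305, prob=0.006788
UDDDD: Ā=177.3702, payoff=211.5298, prob=0.011636
DUDDD: Ā=161.8662, payoff=227.0338, prob=0.011636
UUDDD: Ā=261.0745, payoff=127.8255, prob=0.019948
DDUDD: Ā=147.4475, payoff=241.4525, prob=0.011636
UDUDD: Ā=237.8185, payoff=151.0815, prob=0.019948
DUUDD: Ā=222.3145, payoff=166.5855, prob=0.019948
UUUDD: Ā=358.5718, payoff=30.3282, prob=0.034196
DDDUD: Ā=134.0381, payoff=254.8619, prob=0.011636
UDDUD: Ā=216.1904, payoff=172.7096, prob=0.019948
DUDUD: Ā=200.6864, payoff=188.2136, prob=0.019948
UUDUD: Ā=323.6878, payoff=65.2122, prob=0.034196
DDUUD: Ā=186.2677, payoff=202.6323, prob=0.019948
UDUUD: Ā=300.4318, payoff=88.4682, prob=0.034196
DUUUD: Ā=284.9278, payoff=103.9722, prob=0.034196
UUUUD: Ā=459.5610, payoff=0.0000, prob=0.058621
DDDDU: Ā=121.5673, payoff=267.3327, prob=0.011636
UDDDU: Ā=196.0763, payoff=192.8237, prob=0.019948
DUDDU: Ā=180.5723, payoff=208.3277, prob=0.019948
UUDDU: Ā=291.2457, payoff=97.6543, prob=0.034196
DDUDU: Ā=166.1536, payoff=222.7464, prob=0.019948
UDUDU: Ā=267.9897, payoff=120.9103, prob=0.034196
DUUDU: Ā=252.4857, payoff=136.4143, prob=0.034196
UUUDU: Ā=407.2350, payoff=0.0000, prob=0.058621
DDDUU: Ā=152.7442, payoff=236.1558, prob=0.019948
UDDUU: Ā=246.3616, payoff=142.5384, prob=0.034196
DUDUU: Ā=230.8576, payoff=158.0424, prob=0.034196
UUDUU: Ā=372.3510, payoff=16.5490, prob=0.058621
DDUUU: Ā=216.4389, payoff=172.4611, prob=0.034196
UDUUU: Ā=349.0950, payoff=39.8050, prob=0.058621
DUUUU: Ā=333.5910, payoff=55.3090, prob=0.058621
UUUUU: Ā=538.0500, payoff=0.0000, prob=0.100494
Price = Σ prob·payoff / R^5 = 97.874485 / 3.572305 = 27.3981

price = 27.3981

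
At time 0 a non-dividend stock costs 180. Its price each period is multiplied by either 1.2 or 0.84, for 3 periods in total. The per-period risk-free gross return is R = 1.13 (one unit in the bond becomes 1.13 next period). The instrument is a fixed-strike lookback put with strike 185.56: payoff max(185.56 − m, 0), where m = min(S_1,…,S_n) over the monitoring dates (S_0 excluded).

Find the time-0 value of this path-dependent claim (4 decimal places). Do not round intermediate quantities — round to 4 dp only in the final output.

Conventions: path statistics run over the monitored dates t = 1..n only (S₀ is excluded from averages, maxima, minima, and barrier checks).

Under the martingale measure an up-move has probability p* = 0.8056; value the claim as the probability-weighted average of per-path payoffs, discounted 3 periods at R = 1.13.
Enumerate all 2^3 = 8 price paths (U = up ×1.2, D = down ×0.84); each path with k up-moves has probability p*^k·(1−p*)^(3−k).
DDD: m=106.6867, payoff=78.8733, prob=0.007352
UDD: m=152.4096, payoff=33.1504, prob=0.030457
DUD: m=151.2000, payoff=34.3600, prob=0.030457
UUD: m=216.0000, payoff=0.0000, prob=0.126179
DDU: m=127.0080, payoff=58.5520, prob=0.030457
UDU: m=181.4400, payoff=4.1200, prob=0.126179
DUU: m=151.2000, payoff=34.3600, prob=0.126179
UUU: m=216.0000, payoff=0.0000, prob=0.522741
Price = Σ prob·payoff / R^3 = 9.274691 / 1.442897 = 6.4278

price = 6.4278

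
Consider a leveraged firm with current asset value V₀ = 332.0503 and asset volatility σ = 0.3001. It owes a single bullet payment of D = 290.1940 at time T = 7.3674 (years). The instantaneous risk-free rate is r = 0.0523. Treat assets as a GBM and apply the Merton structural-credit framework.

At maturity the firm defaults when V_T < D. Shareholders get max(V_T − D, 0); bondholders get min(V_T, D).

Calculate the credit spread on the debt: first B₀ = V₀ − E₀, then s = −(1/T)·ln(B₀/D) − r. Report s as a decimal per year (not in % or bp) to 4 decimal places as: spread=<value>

spread=0.0236

Equity is a call on the firm's assets struck at D = 290.1940:
d₁ = [ln(V₀/D) + (r + σ²/2)T] / (σ√T)
   = [ln(332.0503/290.1940) + (0.0523 + 0.5·0.3001²)·7.3674] / (0.3001·√7.3674)
   = [0.134737 + 0.717069] / 0.814560 = 1.045725
d₂ = d₁ − σ√T = 1.045725 − 0.814560 = 0.231165
N(d₁) = 0.852156,  N(d₂) = 0.591407,  e^(−rT) = 0.680236
E₀ = V₀·N(d₁) − D·e^(−rT)·N(d₂)
   = 332.0503·0.852156 − 290.1940·0.680236·0.591407 = 166.214684
B₀ = V₀ − E₀ = 332.0503 − 166.214684 = 165.835616
spread = −(1/T)·ln(B₀/D) − r = −(1/7.3674)·ln(165.835616/290.1940) − 0.0523 = 0.02364981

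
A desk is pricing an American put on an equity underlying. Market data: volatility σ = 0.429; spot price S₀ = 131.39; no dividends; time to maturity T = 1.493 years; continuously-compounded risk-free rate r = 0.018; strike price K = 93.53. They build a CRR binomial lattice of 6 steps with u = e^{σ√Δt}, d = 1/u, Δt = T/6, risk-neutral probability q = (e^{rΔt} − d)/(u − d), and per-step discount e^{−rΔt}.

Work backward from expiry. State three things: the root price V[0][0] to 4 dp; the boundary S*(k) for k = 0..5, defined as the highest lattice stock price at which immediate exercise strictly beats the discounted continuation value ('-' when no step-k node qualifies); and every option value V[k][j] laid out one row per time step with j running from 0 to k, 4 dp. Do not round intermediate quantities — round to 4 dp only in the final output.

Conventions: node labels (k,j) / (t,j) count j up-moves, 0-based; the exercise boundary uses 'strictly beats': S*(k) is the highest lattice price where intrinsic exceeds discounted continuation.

Δt=0.24883, u=1.23862, d=0.80735, q=0.45711, disc=e^(-rΔt)=0.99553
k=6 terminal: V=max(K-S,0) → 57.1443 37.7076 7.8883 0.0000 0.0000 0.0000 0.0000
k=5: j=0 S=45.0681 intr=48.4619 cont=48.0439 V=48.4619[EX]; j=1 S=69.1428 intr=24.3872 cont=23.9693 V=24.3872[EX]; j=2 S=106.0776 intr=0.0000 cont=4.2633 V=4.2633[hold]; j=3 S=162.7425 intr=0.0000 cont=0.0000 V=0.0000[hold]; j=4 S=249.6767 intr=0.0000 cont=0.0000 V=0.0000[hold]; j=5 S=383.0496 intr=0.0000 cont=0.0000 V=0.0000[hold]  S*(5)=69.1428
k=4: j=0 S=55.8224 intr=37.7076 cont=37.2897 V=37.7076[EX]; j=1 S=85.6417 intr=7.8883 cont=15.1205 V=15.1205[hold]; j=2 S=131.3900 intr=0.0000 cont=2.3042 V=2.3042[hold]; j=3 S=201.5763 intr=0.0000 cont=0.0000 V=0.0000[hold]; j=4 S=309.2548 intr=0.0000 cont=0.0000 V=0.0000[hold]  S*(4)=55.8224
k=3: j=0 S=69.1428 intr=24.3872 cont=27.2604 V=27.2604[hold]; j=1 S=106.0776 intr=0.0000 cont=9.2206 V=9.2206[hold]; j=2 S=162.7425 intr=0.0000 cont=1.2453 V=1.2453[hold]; j=3 S=249.6767 intr=0.0000 cont=0.0000 V=0.0000[hold]  S*(3)=-
k=2: j=0 S=85.6417 intr=7.8883 cont=18.9292 V=18.9292[hold]; j=1 S=131.3900 intr=0.0000 cont=5.5501 V=5.5501[hold]; j=2 S=201.5763 intr=0.0000 cont=0.6730 V=0.6730[hold]  S*(2)=-
k=1: j=0 S=106.0776 intr=0.0000 cont=12.7562 V=12.7562[hold]; j=1 S=162.7425 intr=0.0000 cont=3.3059 V=3.3059[hold]  S*(1)=-
k=0: j=0 S=131.3900 intr=0.0000 cont=8.3986 V=8.3986[hold]  S*(0)=-

price = 8.3986
boundary = - - - - 55.8224 69.1428
tree:
8.3986
12.7562 3.3059
18.9292 5.5501 0.6730
27.2604 9.2206 1.2453 0.0000
37.7076 15.1205 2.3042 0.0000 0.0000
48.4619 24.3872 4.2633 0.0000 0.0000 0.0000
57.1443 37.7076 7.8883 0.0000 0.0000 0.0000 0.0000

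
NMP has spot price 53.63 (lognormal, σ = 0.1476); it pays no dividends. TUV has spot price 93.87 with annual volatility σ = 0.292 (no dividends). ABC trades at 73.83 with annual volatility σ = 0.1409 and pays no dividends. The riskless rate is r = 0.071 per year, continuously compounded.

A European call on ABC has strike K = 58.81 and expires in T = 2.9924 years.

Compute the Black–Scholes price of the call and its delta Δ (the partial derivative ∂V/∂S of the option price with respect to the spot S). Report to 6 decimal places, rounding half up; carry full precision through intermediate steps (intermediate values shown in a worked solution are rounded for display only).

σ√T = 0.1409·√2.9924 = 0.243737
d₁ = (ln(S/K) + (r+σ²/2)T) / (σ√T) = (ln(73.83/58.81) + (0.071+0.1409²/2)·2.9924) / 0.243737 = (0.227453 + 0.242164) / 0.243737 = 1.926741
d₂ = d₁ − σ√T = 1.926741 − 0.243737 = 1.683005
e^{−rT} = 0.808592
N(d₁) = 0.972994,  N(d₂) = 0.953813
Call price V = S·N(d₁) − K·e^{−rT}·N(d₂) = 71.836151 − 45.356965 = 26.479186
Δ = N(d₁) = 0.972994

price = 26.479186
Δ = 0.972994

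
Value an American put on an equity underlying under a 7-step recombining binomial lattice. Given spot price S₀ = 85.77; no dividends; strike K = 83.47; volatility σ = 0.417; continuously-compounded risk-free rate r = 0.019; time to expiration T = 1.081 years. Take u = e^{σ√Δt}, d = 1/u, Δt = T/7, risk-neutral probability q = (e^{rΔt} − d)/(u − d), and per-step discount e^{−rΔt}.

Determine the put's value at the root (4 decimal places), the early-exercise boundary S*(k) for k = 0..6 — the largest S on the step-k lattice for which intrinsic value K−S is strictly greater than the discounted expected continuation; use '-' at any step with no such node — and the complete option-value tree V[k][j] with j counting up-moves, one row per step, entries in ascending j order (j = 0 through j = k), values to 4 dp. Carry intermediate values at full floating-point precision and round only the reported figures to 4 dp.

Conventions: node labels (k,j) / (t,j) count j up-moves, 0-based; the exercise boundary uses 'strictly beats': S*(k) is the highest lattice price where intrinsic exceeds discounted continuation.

price = 13.1127
boundary = - - - - 44.5311 52.4604 61.8016
tree:
13.1127
18.1297 7.4931
24.2985 11.2325 3.2902
31.4063 16.3730 5.4607 0.8439
38.9389 23.0425 8.8957 1.5911 0.0000
45.6696 31.0096 14.1323 2.9999 0.0000 0.0000
51.3831 38.9389 21.6684 5.6561 0.0000 0.0000 0.0000
56.2330 45.6696 31.0096 10.6639 0.0000 0.0000 0.0000 0.0000

Δt=0.15443  u=1.17806  d=0.84885  q=0.46805  discount=0.99707
step 7 (expiry): payoffs max(K−S,0) = 56.2330 45.6696 31.0096 10.6639 0.0000 0.0000 0.0000 0.0000
step 6: (k=6,j=0): S=32.0869, K−S=51.3831, hold=51.1385 ⇒ V=51.3831 exercise | (k=6,j=1): S=44.5311, K−S=38.9389, hold=38.6943 ⇒ V=38.9389 exercise | (k=6,j=2): S=61.8016, K−S=21.6684, hold=21.4239 ⇒ V=21.6684 exercise | (k=6,j=3): S=85.7700, K−S=0.0000, hold=5.6561 ⇒ V=5.6561 continue | (k=6,j=4): S=119.0341, K−S=0.0000, hold=0.0000 ⇒ V=0.0000 continue | (k=6,j=5): S=165.1989, K−S=0.0000, hold=0.0000 ⇒ V=0.0000 continue | (k=6,j=6): S=229.2677, K−S=0.0000, hold=0.0000 ⇒ V=0.0000 continue  boundary S*=61.8016
step 5: (k=5,j=0): S=37.8004, K−S=45.6696, hold=45.4251 ⇒ V=45.6696 exercise | (k=5,j=1): S=52.4604, K−S=31.0096, hold=30.7650 ⇒ V=31.0096 exercise | (k=5,j=2): S=72.8061, K−S=10.6639, hold=14.1323 ⇒ V=14.1323 continue | (k=5,j=3): S=101.0423, K−S=0.0000, hold=2.9999 ⇒ V=2.9999 continue | (k=5,j=4): S=140.2294, K−S=0.0000, hold=0.0000 ⇒ V=0.0000 continue | (k=5,j=5): S=194.6144, K−S=0.0000, hold=0.0000 ⇒ V=0.0000 continue  boundary S*=52.4604
step 4: (k=4,j=0): S=44.5311, K−S=38.9389, hold=38.6943 ⇒ V=38.9389 exercise | (k=4,j=1): S=61.8016, K−S=21.6684, hold=23.0425 ⇒ V=23.0425 continue | (k=4,j=2): S=85.7700, K−S=0.0000, hold=8.8957 ⇒ V=8.8957 continue | (k=4,j=3): S=119.0341, K−S=0.0000, hold=1.5911 ⇒ V=1.5911 continue | (k=4,j=4): S=165.1989, K−S=0.0000, hold=0.0000 ⇒ V=0.0000 continue  boundary S*=44.5311
step 3: (k=3,j=0): S=52.4604, K−S=31.0096, hold=31.4063 ⇒ V=31.4063 continue | (k=3,j=1): S=72.8061, K−S=10.6639, hold=16.3730 ⇒ V=16.3730 continue | (k=3,j=2): S=101.0423, K−S=0.0000, hold=5.4607 ⇒ V=5.4607 continue | (k=3,j=3): S=140.2294, K−S=0.0000, hold=0.8439 ⇒ V=0.8439 continue  boundary S*=-
step 2: (k=2,j=0): S=61.8016, K−S=21.6684, hold=24.2985 ⇒ V=24.2985 continue | (k=2,j=1): S=85.7700, K−S=0.0000, hold=11.2325 ⇒ V=11.2325 continue | (k=2,j=2): S=119.0341, K−S=0.0000, hold=3.2902 ⇒ V=3.2902 continue  boundary S*=-
step 1: (k=1,j=0): S=72.8061, K−S=10.6639, hold=18.1297 ⇒ V=18.1297 continue | (k=1,j=1): S=101.0423, K−S=0.0000, hold=7.4931 ⇒ V=7.4931 continue  boundary S*=-
step 0: (k=0,j=0): S=85.7700, K−S=0.0000, hold=13.1127 ⇒ V=13.1127 continue  boundary S*=-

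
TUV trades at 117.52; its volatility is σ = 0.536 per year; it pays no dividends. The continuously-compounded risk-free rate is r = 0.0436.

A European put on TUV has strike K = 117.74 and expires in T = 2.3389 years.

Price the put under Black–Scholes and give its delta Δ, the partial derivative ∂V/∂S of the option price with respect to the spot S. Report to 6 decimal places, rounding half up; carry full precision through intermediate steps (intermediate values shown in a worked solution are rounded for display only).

σ√T = 0.536·√2.3389 = 0.819730
d₁ = (ln(S/K) + (r+σ²/2)T) / (σ√T) = (ln(117.52/117.74) + (0.0436+0.536²/2)·2.3389) / 0.819730 = (-0.001870 + 0.437954) / 0.819730 = 0.531985
d₂ = d₁ − σ√T = 0.531985 − 0.819730 = -0.287744
e^{−rT} = 0.903051
N(−d₁) = 0.297368,  N(−d₂) = 0.613229
Put price V = K·e^{−rT}·N(−d₂) − S·N(−d₁) = 65.201700 − 34.946699 = 30.255002
Δ = −N(−d₁) = -0.297368

price = 30.255002
Δ = -0.297368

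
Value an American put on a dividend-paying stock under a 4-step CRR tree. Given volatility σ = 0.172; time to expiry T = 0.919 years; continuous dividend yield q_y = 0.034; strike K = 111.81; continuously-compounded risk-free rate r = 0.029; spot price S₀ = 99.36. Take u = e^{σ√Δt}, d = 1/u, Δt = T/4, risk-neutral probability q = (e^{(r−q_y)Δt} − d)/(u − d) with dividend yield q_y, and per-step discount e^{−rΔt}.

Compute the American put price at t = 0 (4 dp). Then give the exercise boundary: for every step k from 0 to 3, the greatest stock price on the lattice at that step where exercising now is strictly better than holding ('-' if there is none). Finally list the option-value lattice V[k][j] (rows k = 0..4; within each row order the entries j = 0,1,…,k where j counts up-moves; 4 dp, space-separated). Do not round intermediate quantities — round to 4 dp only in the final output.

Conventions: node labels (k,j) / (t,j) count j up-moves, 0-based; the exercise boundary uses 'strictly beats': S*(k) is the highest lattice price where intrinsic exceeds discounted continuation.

price = 15.0624
boundary = - - 84.2562 91.4970
tree:
15.0624
20.8724 8.7878
27.5538 13.7070 3.4191
34.2215 20.3130 6.5244 0.0000
40.3616 27.5538 12.4500 0.0000 0.0000

Δt=0.22975, u=1.08594, d=0.92086, q=0.47245, disc=e^(-rΔt)=0.99336
k=4 terminal: V=max(K-S,0) → 40.3616 27.5538 12.4500 0.0000 0.0000
k=3: j=0 S=77.5885 intr=34.2215 cont=34.0827 V=34.2215[EX]; j=1 S=91.4970 intr=20.3130 cont=20.2825 V=20.3130[EX]; j=2 S=107.8987 intr=3.9113 cont=6.5244 V=6.5244[hold]; j=3 S=127.2406 intr=0.0000 cont=0.0000 V=0.0000[hold]  S*(3)=91.4970
k=2: j=0 S=84.2562 intr=27.5538 cont=27.4669 V=27.5538[EX]; j=1 S=99.3600 intr=12.4500 cont=13.7070 V=13.7070[hold]; j=2 S=117.1712 intr=0.0000 cont=3.4191 V=3.4191[hold]  S*(2)=84.2562
k=1: j=0 S=91.4970 intr=20.3130 cont=20.8724 V=20.8724[hold]; j=1 S=107.8987 intr=3.9113 cont=8.7878 V=8.7878[hold]  S*(1)=-
k=0: j=0 S=99.3600 intr=12.4500 cont=15.0624 V=15.0624[hold]  S*(0)=-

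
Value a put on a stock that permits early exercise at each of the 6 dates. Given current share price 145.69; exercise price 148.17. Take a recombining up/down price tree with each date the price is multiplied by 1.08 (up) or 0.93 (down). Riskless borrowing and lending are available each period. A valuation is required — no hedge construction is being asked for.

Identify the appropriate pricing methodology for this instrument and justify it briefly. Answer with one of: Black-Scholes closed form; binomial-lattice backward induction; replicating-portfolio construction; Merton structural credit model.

Key observation: the exercise right at every one of the 6 steps is what matters: each node needs max(148.17 − S, continuation), which only the stepwise tree valuation starting from spot 145.69 delivers.

framework: binomial-lattice backward induction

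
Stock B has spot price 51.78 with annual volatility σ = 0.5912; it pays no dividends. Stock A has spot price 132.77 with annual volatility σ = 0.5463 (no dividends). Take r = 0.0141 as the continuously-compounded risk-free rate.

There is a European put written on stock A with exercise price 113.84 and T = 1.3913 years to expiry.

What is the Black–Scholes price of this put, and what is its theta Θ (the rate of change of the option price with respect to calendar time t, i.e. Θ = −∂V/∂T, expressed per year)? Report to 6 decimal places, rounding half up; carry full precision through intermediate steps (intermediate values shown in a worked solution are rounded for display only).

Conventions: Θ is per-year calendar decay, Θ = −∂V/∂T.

price = 21.378457
Θ = -9.478034

σ√T = 0.5463·√1.3913 = 0.644379
d₁ = (ln(S/K) + (r+σ²/2)T) / (σ√T) = (ln(132.77/113.84) + (0.0141+0.5463²/2)·1.3913) / 0.644379 = (0.153824 + 0.227230) / 0.644379 = 0.591351
d₂ = d₁ − σ√T = 0.591351 − 0.644379 = -0.053029
e^{−rT} = 0.980574
N(−d₁) = 0.277143,  N(−d₂) = 0.521146
Put price V = K·e^{−rT}·N(−d₂) − S·N(−d₁) = 58.174706 − 36.796249 = 21.378457
φ(d₁) = (1/√(2π))·e^{−d₁²/2} = 0.334946
Θ = −S·φ(d₁)·σ/(2√T) + r·K·e^{−rT}·N(−d₂) = −10.298298 + 0.820263 = -9.478034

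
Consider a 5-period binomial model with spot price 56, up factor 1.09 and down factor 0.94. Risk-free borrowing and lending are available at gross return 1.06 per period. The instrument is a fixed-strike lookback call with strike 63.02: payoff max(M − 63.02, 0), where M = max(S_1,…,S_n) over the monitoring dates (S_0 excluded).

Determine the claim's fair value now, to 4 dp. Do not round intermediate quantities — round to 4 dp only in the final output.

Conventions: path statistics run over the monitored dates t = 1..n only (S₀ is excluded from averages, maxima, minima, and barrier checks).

Set p* = 0.8000 (from d < R < u); the path-dependent value is the discounted p*-expectation over all price paths.
Enumerate all 2^5 = 32 price paths (U = up ×1.09, D = down ×0.94); each path with k up-moves has probability p*^k·(1−p*)^(5−k).
DDDDD: M=52.6400, payoff=0.0000, prob=0.000320
UDDDD: M=61.0400, payoff=0.0000, prob=0.001280
DUDDD: M=57.3776, payoff=0.0000, prob=0.001280
UUDDD: M=66.5336, payoff=3.5136, prob=0.005120
DDUDD: M=53.9349, payoff=0.0000, prob=0.001280
UDUDD: M=62.5416, payoff=0.0000, prob=0.005120
DUUDD: M=62.5416, payoff=0.0000, prob=0.005120
UUUDD: M=72.5216, payoff=9.5016, prob=0.020480
DDDUD: M=52.6400, payoff=0.0000, prob=0.001280
UDDUD: M=61.0400, payoff=0.0000, prob=0.005120
DUDUD: M=58.7891, payoff=0.0000, prob=0.005120
UUDUD: M=68.1703, payoff=5.1503, prob=0.020480
DDUUD: M=58.7891, payoff=0.0000, prob=0.005120
UDUUD: M=68.1703, payoff=5.1503, prob=0.020480
DUUUD: M=68.1703, payoff=5.1503, prob=0.020480
UUUUD: M=79.0486, payoff=16.0286, prob=0.081920
DDDDU: M=52.6400, payoff=0.0000, prob=0.001280
UDDDU: M=61.0400, payoff=0.0000, prob=0.005120
DUDDU: M=57.3776, payoff=0.0000, prob=0.005120
UUDDU: M=66.5336, payoff=3.5136, prob=0.020480
DDUDU: M=55.2617, payoff=0.0000, prob=0.005120
UDUDU: M=64.0801, payoff=1.0601, prob=0.020480
DUUDU: M=64.0801, payoff=1.0601, prob=0.020480
UUUDU: M=74.3057, payoff=11.2857, prob=0.081920
DDDUU: M=55.2617, payoff=0.0000, prob=0.005120
UDDUU: M=64.0801, payoff=1.0601, prob=0.020480
DUDUU: M=64.0801, payoff=1.0601, prob=0.020480
UUDUU: M=74.3057, payoff=11.2857, prob=0.081920
DDUUU: M=64.0801, payoff=1.0601, prob=0.020480
UDUUU: M=74.3057, payoff=11.2857, prob=0.081920
DUUUU: M=74.3057, payoff=11.2857, prob=0.081920
UUUUU: M=86.1629, payoff=23.1429, prob=0.327680
Price = Σ prob·payoff / R^5 = 13.304156 / 1.338226 = 9.9416

price = 9.9416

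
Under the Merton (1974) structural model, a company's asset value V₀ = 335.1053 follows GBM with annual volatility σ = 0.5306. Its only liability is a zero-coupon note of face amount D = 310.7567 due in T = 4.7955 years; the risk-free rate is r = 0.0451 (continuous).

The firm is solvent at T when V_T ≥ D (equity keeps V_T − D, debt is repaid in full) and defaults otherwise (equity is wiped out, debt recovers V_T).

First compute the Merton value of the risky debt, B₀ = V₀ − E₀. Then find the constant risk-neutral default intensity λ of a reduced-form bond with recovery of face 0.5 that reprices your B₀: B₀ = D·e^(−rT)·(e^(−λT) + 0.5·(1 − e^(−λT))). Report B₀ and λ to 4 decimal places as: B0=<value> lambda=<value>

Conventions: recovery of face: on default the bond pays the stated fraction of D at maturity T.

Apply the equity-as-call identities (strike 310.7567, horizon 4.7955 years):
d₁ = [ln(V₀/D) + (r + σ²/2)T] / (σ√T)
   = [ln(335.1053/310.7567) + (0.0451 + 0.5·0.5306²)·4.7955] / (0.5306·√4.7955)
   = [0.075435 + 0.891331] / 1.161941 = 0.832026
d₂ = d₁ − σ√T = 0.832026 − 1.161941 = -0.329915
N(d₁) = 0.797303,  N(d₂) = 0.370732,  e^(−rT) = 0.805512
E₀ = V₀·N(d₁) − D·e^(−rT)·N(d₂)
   = 335.1053·0.797303 − 310.7567·0.805512·0.370732 = 174.379424
B₀ = V₀ − E₀ = 335.1053 − 174.379424 = 160.725876
e^(−λT) = (B₀·e^(rT)/D − 0.5)/(1 − 0.5) = (160.7259·1.241446/310.7567 − 0.5)/0.5 = 0.28417228
λ = −ln(0.28417228)/4.7955 = 0.262366

B0=160.7259 lambda=0.2624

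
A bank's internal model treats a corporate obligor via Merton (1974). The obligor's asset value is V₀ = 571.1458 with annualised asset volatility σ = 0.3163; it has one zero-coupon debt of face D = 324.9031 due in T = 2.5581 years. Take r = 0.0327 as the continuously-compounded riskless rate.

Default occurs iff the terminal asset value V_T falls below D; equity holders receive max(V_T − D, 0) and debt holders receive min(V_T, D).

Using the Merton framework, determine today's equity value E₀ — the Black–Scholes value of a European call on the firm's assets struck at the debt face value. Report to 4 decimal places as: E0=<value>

Work the structural quantities from V₀ = 571.1458 against face 324.9031:
d₁ = [ln(V₀/D) + (r + σ²/2)T] / (σ√T)
   = [ln(571.1458/324.9031) + (0.0327 + 0.5·0.3163²)·2.5581] / (0.3163·√2.5581)
   = [0.564118 + 0.211613] / 0.505892 = 1.533392
d₂ = d₁ − σ√T = 1.533392 − 0.505892 = 1.027500
N(d₁) = 0.937410,  N(d₂) = 0.847907,  e^(−rT) = 0.919753
E₀ = V₀·N(d₁) − D·e^(−rT)·N(d₂)
   = 571.1458·0.937410 − 324.9031·0.919753·0.847907 = 282.017237

E0=282.0172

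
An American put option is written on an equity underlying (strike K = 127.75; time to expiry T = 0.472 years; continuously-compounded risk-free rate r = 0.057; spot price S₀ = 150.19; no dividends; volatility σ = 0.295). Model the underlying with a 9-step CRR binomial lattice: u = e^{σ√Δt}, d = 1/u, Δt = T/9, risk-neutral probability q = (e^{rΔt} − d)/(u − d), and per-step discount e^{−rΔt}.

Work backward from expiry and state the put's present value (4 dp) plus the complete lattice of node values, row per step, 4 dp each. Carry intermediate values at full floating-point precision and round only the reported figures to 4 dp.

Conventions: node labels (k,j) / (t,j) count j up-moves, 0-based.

price = 2.8297
tree:
2.8297
4.4492 1.2607
6.8389 2.1355 0.4116
10.2351 3.5539 0.7593 0.0736
14.8380 5.7885 1.3869 0.1493 0.0000
20.7066 9.1795 2.5025 0.3027 0.0000 0.0000
27.6111 14.0685 4.4466 0.6136 0.0000 0.0000 0.0000
34.1528 20.6123 7.7442 1.2440 0.0000 0.0000 0.0000 0.0000
40.2671 27.6111 13.1243 2.5220 0.0000 0.0000 0.0000 0.0000 0.0000
45.9820 34.1528 20.6123 5.1129 0.0000 0.0000 0.0000 0.0000 0.0000 0.0000

params: Δt=0.05244 u=1.06989 d=0.93467 q=0.50526 e^(-rΔt)=0.99702
t_9 payoffs: 45.9820 34.1528 20.6123 5.1129 0.0000 0.0000 0.0000 0.0000 0.0000 0.0000
k=8: node(8,0) S=87.4829 payoff=40.2671 vs cont=39.8858 → 40.2671 [stop]  node(8,1) S=100.1389 payoff=27.6111 vs cont=27.2298 → 27.6111 [stop]  node(8,2) S=114.6257 payoff=13.1243 vs cont=12.7430 → 13.1243 [stop]  node(8,3) S=131.2084 payoff=0.0000 vs cont=2.5220 → 2.5220 [wait]  node(8,4) S=150.1900 payoff=0.0000 vs cont=0.0000 → 0.0000 [wait]  node(8,5) S=171.9177 payoff=0.0000 vs cont=0.0000 → 0.0000 [wait]  node(8,6) S=196.7886 payoff=0.0000 vs cont=0.0000 → 0.0000 [wait]  node(8,7) S=225.2576 payoff=0.0000 vs cont=0.0000 → 0.0000 [wait]  node(8,8) S=257.8451 payoff=0.0000 vs cont=0.0000 → 0.0000 [wait]
k=7: node(7,0) S=93.5972 payoff=34.1528 vs cont=33.7715 → 34.1528 [stop]  node(7,1) S=107.1377 payoff=20.6123 vs cont=20.2310 → 20.6123 [stop]  node(7,2) S=122.6371 payoff=5.1129 vs cont=7.7442 → 7.7442 [wait]  node(7,3) S=140.3787 payoff=0.0000 vs cont=1.2440 → 1.2440 [wait]  node(7,4) S=160.6870 payoff=0.0000 vs cont=0.0000 → 0.0000 [wait]  node(7,5) S=183.9332 payoff=0.0000 vs cont=0.0000 → 0.0000 [wait]  node(7,6) S=210.5424 payoff=0.0000 vs cont=0.0000 → 0.0000 [wait]  node(7,7) S=241.0011 payoff=0.0000 vs cont=0.0000 → 0.0000 [wait]
k=6: node(6,0) S=100.1389 payoff=27.6111 vs cont=27.2298 → 27.6111 [stop]  node(6,1) S=114.6257 payoff=13.1243 vs cont=14.0685 → 14.0685 [wait]  node(6,2) S=131.2084 payoff=0.0000 vs cont=4.4466 → 4.4466 [wait]  node(6,3) S=150.1900 payoff=0.0000 vs cont=0.6136 → 0.6136 [wait]  node(6,4) S=171.9177 payoff=0.0000 vs cont=0.0000 → 0.0000 [wait]  node(6,5) S=196.7886 payoff=0.0000 vs cont=0.0000 → 0.0000 [wait]  node(6,6) S=225.2576 payoff=0.0000 vs cont=0.0000 → 0.0000 [wait]
k=5: node(5,0) S=107.1377 payoff=20.6123 vs cont=20.7066 → 20.7066 [wait]  node(5,1) S=122.6371 payoff=5.1129 vs cont=9.1795 → 9.1795 [wait]  node(5,2) S=140.3787 payoff=0.0000 vs cont=2.5025 → 2.5025 [wait]  node(5,3) S=160.6870 payoff=0.0000 vs cont=0.3027 → 0.3027 [wait]  node(5,4) S=183.9332 payoff=0.0000 vs cont=0.0000 → 0.0000 [wait]  node(5,5) S=210.5424 payoff=0.0000 vs cont=0.0000 → 0.0000 [wait]
k=4: node(4,0) S=114.6257 payoff=13.1243 vs cont=14.8380 → 14.8380 [wait]  node(4,1) S=131.2084 payoff=0.0000 vs cont=5.7885 → 5.7885 [wait]  node(4,2) S=150.1900 payoff=0.0000 vs cont=1.3869 → 1.3869 [wait]  node(4,3) S=171.9177 payoff=0.0000 vs cont=0.1493 → 0.1493 [wait]  node(4,4) S=196.7886 payoff=0.0000 vs cont=0.0000 → 0.0000 [wait]
k=3: node(3,0) S=122.6371 payoff=5.1129 vs cont=10.2351 → 10.2351 [wait]  node(3,1) S=140.3787 payoff=0.0000 vs cont=3.5539 → 3.5539 [wait]  node(3,2) S=160.6870 payoff=0.0000 vs cont=0.7593 → 0.7593 [wait]  node(3,3) S=183.9332 payoff=0.0000 vs cont=0.0736 → 0.0736 [wait]
k=2: node(2,0) S=131.2084 payoff=0.0000 vs cont=6.8389 → 6.8389 [wait]  node(2,1) S=150.1900 payoff=0.0000 vs cont=2.1355 → 2.1355 [wait]  node(2,2) S=171.9177 payoff=0.0000 vs cont=0.4116 → 0.4116 [wait]
k=1: node(1,0) S=140.3787 payoff=0.0000 vs cont=4.4492 → 4.4492 [wait]  node(1,1) S=160.6870 payoff=0.0000 vs cont=1.2607 → 1.2607 [wait]
k=0: node(0,0) S=150.1900 payoff=0.0000 vs cont=2.8297 → 2.8297 [wait]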